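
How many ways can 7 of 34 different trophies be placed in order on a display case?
P(34,7) = 34!/(34-7)! = 27113264640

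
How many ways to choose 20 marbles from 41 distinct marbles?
C(41,20) = 41!/(20!×21!) = 269128937220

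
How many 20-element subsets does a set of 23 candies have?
C(23,20) = 23!/(20!×3!) = 1771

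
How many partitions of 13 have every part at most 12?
Let r_j(i) = number of partitions of i into parts ≤ j, for i = 0..13. r_1(i) = 1 for all i; r_j(i) = r_{j-1}(i) + r_j(i-j). Rows j = 2..12: ≤2: 1 1 2 2 3 3 4 4 5 5 6 6 7 7; ≤3: 1 1 2 3 4 5 7 8 10 12 14 16 19 21; ≤4: 1 1 2 3 5 6 9 11 15 18 23 27 34 39; ≤5: 1 1 2 3 5 7 10 13 18 23 30 37 47 57; ≤6: 1 1 2 3 5 7 11 14 20 26 35 44 58 71; ≤7: 1 1 2 3 5 7 11 15 21 28 38 49 65 82; ≤8: 1 1 2 3 5 7 11 15 22 29 40 52 70 89; ≤9: 1 1 2 3 5 7 11 15 22 30 41 54 73 94; ≤10: 1 1 2 3 5 7 11 15 22 30 42 55 75 97; ≤11: 1 1 2 3 5 7 11 15 22 30 42 56 76 99; ≤12: 1 1 2 3 5 7 11 15 22 30 42 56 77 100. r_12(13) = 100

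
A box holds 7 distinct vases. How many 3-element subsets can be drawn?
C(7,3) = 7!/(3!×4!) = 35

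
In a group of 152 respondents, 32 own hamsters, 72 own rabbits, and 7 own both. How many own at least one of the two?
|A∪B| = |A| + |B| - |A∩B| = 32 + 72 - 7 = 97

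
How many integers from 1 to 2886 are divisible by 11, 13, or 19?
⌊2886/11⌋+⌊2886/13⌋+⌊2886/19⌋ - ⌊2886/143⌋-⌊2886/209⌋-⌊2886/247⌋ + ⌊2886/2717⌋ = 262+222+151 - 20-13-11 + 1 = 592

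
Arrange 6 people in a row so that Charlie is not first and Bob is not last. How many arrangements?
By inclusion-exclusion: 6! - 2×(6-1)! + (6-2)! = 720 - 240 + 24 = 504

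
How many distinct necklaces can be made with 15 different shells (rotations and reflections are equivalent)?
(15-1)!/2 = 87178291200/2 = 43589145600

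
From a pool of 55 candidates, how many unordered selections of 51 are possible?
C(55,51) = 55!/(51!×4!) = 341055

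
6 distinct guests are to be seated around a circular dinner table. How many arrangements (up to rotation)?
Circular: fix one position, arrange the rest. (6-1)! = 120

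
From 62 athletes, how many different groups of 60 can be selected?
C(62,60) = 62!/(60!×2!) = 1891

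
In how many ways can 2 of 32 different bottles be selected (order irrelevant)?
C(32,2) = 32!/(2!×30!) = 496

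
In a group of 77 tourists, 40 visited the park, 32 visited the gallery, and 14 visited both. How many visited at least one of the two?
|A∪B| = |A| + |B| - |A∩B| = 40 + 32 - 14 = 58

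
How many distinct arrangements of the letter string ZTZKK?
5! / (2! × 2! × 1!) = 30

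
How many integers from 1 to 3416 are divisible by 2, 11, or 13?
⌊3416/2⌋+⌊3416/11⌋+⌊3416/13⌋ - ⌊3416/22⌋-⌊3416/26⌋-⌊3416/143⌋ + ⌊3416/286⌋ = 1708+310+262 - 155-131-23 + 11 = 1982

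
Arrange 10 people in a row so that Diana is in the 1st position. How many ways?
Fix one position: (10-1)! = 362880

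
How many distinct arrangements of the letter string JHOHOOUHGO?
10! / (1! × 3! × 1! × 4! × 1!) = 25200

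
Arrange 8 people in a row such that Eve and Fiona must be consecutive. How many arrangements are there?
Treat the 2 as one block: (8-2+1)! × 2! = 5040 × 2 = 10080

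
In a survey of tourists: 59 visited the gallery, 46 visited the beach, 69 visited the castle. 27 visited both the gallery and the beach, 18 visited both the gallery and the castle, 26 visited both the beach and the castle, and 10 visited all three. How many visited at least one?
|A∪B∪C| = 59+46+69-27-18-26+10 = 113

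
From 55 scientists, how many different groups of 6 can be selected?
C(55,6) = 55!/(6!×49!) = 28989675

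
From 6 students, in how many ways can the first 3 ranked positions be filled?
P(6,3) = 6!/(6-3)! = 120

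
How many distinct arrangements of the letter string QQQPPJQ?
7! / (4! × 2! × 1!) = 105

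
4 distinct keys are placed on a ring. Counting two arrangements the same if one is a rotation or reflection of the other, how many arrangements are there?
(4-1)!/2 = 6/2 = 3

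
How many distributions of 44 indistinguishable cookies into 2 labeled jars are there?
C(44+2-1, 2-1) = C(45, 1) = 45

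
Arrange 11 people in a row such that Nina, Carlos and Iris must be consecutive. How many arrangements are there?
Treat the 3 as one block: (11-3+1)! × 3! = 362880 × 6 = 2177280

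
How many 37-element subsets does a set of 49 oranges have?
C(49,37) = 49!/(37!×12!) = 92263734836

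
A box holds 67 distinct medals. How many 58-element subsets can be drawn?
C(67,58) = 67!/(58!×9!) = 42757703560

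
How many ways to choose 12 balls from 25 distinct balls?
C(25,12) = 25!/(12!×13!) = 5200300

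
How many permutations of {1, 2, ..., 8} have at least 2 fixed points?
Exactly j fixed points: C(8,j)·!(8-j); sum over j ≥ 2 (derangement numbers via !m = (m-1)·(!(m-1) + !(m-2)): !0..!6 = 1, 0, 1, 2, 9, 44, 265). Σ_{j=2}^{8} C(8,j)·!(8-j) = C(8,2)·!6 + C(8,3)·!5 + C(8,4)·!4 + C(8,5)·!3 + C(8,6)·!2 + C(8,7)·!1 + C(8,8)·!0 = 28·265 + 56·44 + 70·9 + 56·2 + 28·1 + 8·0 + 1·1 = 10655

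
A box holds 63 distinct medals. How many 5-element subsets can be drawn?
C(63,5) = 63!/(5!×58!) = 7028847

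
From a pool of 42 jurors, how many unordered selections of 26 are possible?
C(42,26) = 42!/(26!×16!) = 166509721602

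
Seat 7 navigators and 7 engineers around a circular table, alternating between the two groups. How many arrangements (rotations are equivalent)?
Fix one of the navigators: (7-1)! ways for the remaining navigators, × 7! ways for the engineers = 720 × 5040 = 3628800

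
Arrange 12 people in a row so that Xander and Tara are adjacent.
Treat as block: (12-1)! × 2! = 39916800 × 2 = 79833600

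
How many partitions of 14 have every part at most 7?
Let r_j(i) = number of partitions of i into parts ≤ j, for i = 0..14. r_1(i) = 1 for all i; r_j(i) = r_{j-1}(i) + r_j(i-j). Rows j = 2..7: ≤2: 1 1 2 2 3 3 4 4 5 5 6 6 7 7 8; ≤3: 1 1 2 3 4 5 7 8 10 12 14 16 19 21 24; ≤4: 1 1 2 3 5 6 9 11 15 18 23 27 34 39 47; ≤5: 1 1 2 3 5 7 10 13 18 23 30 37 47 57 70; ≤6: 1 1 2 3 5 7 11 14 20 26 35 44 58 71 90; ≤7: 1 1 2 3 5 7 11 15 21 28 38 49 65 82 105. r_7(14) = 105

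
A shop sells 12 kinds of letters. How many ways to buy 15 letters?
C(15+12-1, 12-1) = C(26, 11) = 7726160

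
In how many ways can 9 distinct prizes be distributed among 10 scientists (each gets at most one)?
P(10,9) = 10!/(10-9)! = 3628800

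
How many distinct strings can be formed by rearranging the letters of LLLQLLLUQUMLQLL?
15! / (2! × 1! × 9! × 3!) = 300300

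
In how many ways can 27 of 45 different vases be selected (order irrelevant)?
C(45,27) = 45!/(27!×18!) = 1715884494940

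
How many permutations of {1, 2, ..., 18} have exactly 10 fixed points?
Choose the 10 fixed points C(18,10) = 43758, derange the rest: !8 = Σ_{j=0}^{8} (-1)^j·8!/j! = 40320 - 40320 + 20160 - 6720 + 1680 - 336 + 56 - 8 + 1 = 14833. Product = 43758 × 14833 = 649062414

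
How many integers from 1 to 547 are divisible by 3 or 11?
⌊547/3⌋ + ⌊547/11⌋ - ⌊547/33⌋ = 182 + 49 - 16 = 215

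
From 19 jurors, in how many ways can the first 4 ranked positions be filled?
P(19,4) = 19!/(19-4)! = 93024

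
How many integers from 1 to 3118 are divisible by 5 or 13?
⌊3118/5⌋ + ⌊3118/13⌋ - ⌊3118/65⌋ = 623 + 239 - 47 = 815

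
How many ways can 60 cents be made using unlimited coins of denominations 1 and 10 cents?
Coefficient of x^60 in 1/(1-x^1) · 1/(1-x^10). Use j coins of 10 for j = 0..⌊60/10⌋ = 6, the rest in 1s: 6 + 1 = 7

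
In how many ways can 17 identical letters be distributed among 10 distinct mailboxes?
C(17+10-1, 10-1) = C(26, 9) = 3124550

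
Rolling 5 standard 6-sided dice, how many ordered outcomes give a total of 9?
Coefficient of x^9 in (x + x² + ... + x^6)^5. By inclusion-exclusion on dice exceeding 6: Σ_j (-1)^j C(5,j)·C(9-1-6j, 4) = C(5,0)·C(8,4) = 1·70 = 70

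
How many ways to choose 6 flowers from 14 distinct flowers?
C(14,6) = 14!/(6!×8!) = 3003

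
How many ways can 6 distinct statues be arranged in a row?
6! = 720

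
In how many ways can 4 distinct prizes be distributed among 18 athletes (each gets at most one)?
P(18,4) = 18!/(18-4)! = 73440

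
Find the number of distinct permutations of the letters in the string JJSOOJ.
6! / (2! × 3! × 1!) = 60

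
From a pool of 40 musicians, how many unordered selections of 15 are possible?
C(40,15) = 40!/(15!×25!) = 40225345056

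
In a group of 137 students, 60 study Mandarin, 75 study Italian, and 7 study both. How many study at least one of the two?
|A∪B| = |A| + |B| - |A∩B| = 60 + 75 - 7 = 128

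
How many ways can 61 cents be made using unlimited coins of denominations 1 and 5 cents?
Coefficient of x^61 in 1/(1-x^1) · 1/(1-x^5). Use j coins of 5 for j = 0..⌊61/5⌋ = 12, the rest in 1s: 12 + 1 = 13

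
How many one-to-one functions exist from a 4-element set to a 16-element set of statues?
P(16,4) = 16!/(16-4)! = 43680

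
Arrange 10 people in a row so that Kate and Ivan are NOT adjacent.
Total - adjacent = 10! - (10-1)!×2 = 3628800 - 725760 = 2903040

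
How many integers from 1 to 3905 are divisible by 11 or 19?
⌊3905/11⌋ + ⌊3905/19⌋ - ⌊3905/209⌋ = 355 + 205 - 18 = 542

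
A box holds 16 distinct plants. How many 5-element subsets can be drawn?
C(16,5) = 16!/(5!×11!) = 4368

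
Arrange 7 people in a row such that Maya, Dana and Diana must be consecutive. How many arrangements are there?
Treat the 3 as one block: (7-3+1)! × 3! = 120 × 6 = 720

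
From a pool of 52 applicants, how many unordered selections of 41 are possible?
C(52,41) = 52!/(41!×11!) = 60403728840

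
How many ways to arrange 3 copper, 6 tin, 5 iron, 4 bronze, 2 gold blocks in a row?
20! / (3! × 6! × 5! × 4! × 2!) = 97772875200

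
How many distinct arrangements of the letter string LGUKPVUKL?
9! / (2! × 1! × 2! × 1! × 1! × 2!) = 45360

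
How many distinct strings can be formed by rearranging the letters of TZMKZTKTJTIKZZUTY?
17! / (3! × 1! × 1! × 4! × 1! × 1! × 5! × 1!) = 20583763200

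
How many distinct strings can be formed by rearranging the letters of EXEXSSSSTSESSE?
14! / (1! × 7! × 2! × 4!) = 360360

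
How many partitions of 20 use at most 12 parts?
By conjugation, equals partitions of 20 into parts ≤ 12. Let r_j(i) = number of partitions of i into parts ≤ j, for i = 0..20. r_1(i) = 1 for all i; r_j(i) = r_{j-1}(i) + r_j(i-j). Rows j = 2..12: ≤2: 1 1 2 2 3 3 4 4 5 5 6 6 7 7 8 8 9 9 10 10 11; ≤3: 1 1 2 3 4 5 7 8 10 12 14 16 19 21 24 27 30 33 37 40 44; ≤4: 1 1 2 3 5 6 9 11 15 18 23 27 34 39 47 54 64 72 84 94 108; ≤5: 1 1 2 3 5 7 10 13 18 23 30 37 47 57 70 84 101 119 141 164 192; ≤6: 1 1 2 3 5 7 11 14 20 26 35 44 58 71 90 110 136 163 199 235 282; ≤7: 1 1 2 3 5 7 11 15 21 28 38 49 65 82 105 131 164 201 248 300 364; ≤8: 1 1 2 3 5 7 11 15 22 29 40 52 70 89 116 146 186 230 288 352 434; ≤9: 1 1 2 3 5 7 11 15 22 30 41 54 73 94 123 157 201 252 318 393 488; ≤10: 1 1 2 3 5 7 11 15 22 30 42 55 75 97 128 164 212 267 340 423 530; ≤11: 1 1 2 3 5 7 11 15 22 30 42 56 76 99 131 169 219 278 355 445 560; ≤12: 1 1 2 3 5 7 11 15 22 30 42 56 77 100 133 172 224 285 366 460 582. r_12(20) = 582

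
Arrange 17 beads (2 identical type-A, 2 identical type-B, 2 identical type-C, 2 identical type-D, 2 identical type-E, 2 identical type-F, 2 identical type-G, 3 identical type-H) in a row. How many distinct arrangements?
17! / (2! × 2! × 2! × 2! × 2! × 2! × 2! × 3!) = 463134672000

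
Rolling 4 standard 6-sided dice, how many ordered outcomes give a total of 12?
Coefficient of x^12 in (x + x² + ... + x^6)^4. By inclusion-exclusion on dice exceeding 6: Σ_j (-1)^j C(4,j)·C(12-1-6j, 3) = C(4,0)·C(11,3) - C(4,1)·C(5,3) = 1·165 - 4·10 = 125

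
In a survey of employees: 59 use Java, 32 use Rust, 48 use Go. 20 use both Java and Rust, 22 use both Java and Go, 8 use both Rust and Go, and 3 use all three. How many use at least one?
|A∪B∪C| = 59+32+48-20-22-8+3 = 92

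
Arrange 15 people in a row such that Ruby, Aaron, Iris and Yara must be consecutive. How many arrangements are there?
Treat the 4 as one block: (15-4+1)! × 4! = 479001600 × 24 = 11496038400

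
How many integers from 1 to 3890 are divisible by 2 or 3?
⌊3890/2⌋ + ⌊3890/3⌋ - ⌊3890/6⌋ = 1945 + 1296 - 648 = 2593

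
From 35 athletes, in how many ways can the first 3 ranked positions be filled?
P(35,3) = 35!/(35-3)! = 39270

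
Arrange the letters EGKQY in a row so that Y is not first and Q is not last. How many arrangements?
By inclusion-exclusion: 5! - 2×(5-1)! + (5-2)! = 120 - 48 + 6 = 78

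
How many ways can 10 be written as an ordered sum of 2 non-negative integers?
C(10+2-1, 2-1) = C(11, 1) = 11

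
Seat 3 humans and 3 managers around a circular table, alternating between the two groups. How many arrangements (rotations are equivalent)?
Fix one of the humans: (3-1)! ways for the remaining humans, × 3! ways for the managers = 2 × 6 = 12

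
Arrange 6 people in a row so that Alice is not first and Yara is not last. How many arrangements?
By inclusion-exclusion: 6! - 2×(6-1)! + (6-2)! = 720 - 240 + 24 = 504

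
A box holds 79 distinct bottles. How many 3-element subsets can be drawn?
C(79,3) = 79!/(3!×76!) = 79079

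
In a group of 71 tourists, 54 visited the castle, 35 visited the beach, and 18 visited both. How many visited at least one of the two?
|A∪B| = |A| + |B| - |A∩B| = 54 + 35 - 18 = 71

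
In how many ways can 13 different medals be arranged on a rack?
13! = 6227020800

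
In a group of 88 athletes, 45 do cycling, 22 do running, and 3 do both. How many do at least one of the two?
|A∪B| = |A| + |B| - |A∩B| = 45 + 22 - 3 = 64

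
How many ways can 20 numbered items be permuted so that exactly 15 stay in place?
Choose the 15 fixed points C(20,15) = 15504, derange the rest: !5 = Σ_{j=0}^{5} (-1)^j·5!/j! = 120 - 120 + 60 - 20 + 5 - 1 = 44. Product = 15504 × 44 = 682176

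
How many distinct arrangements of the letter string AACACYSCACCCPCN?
15! / (7! × 1! × 1! × 1! × 1! × 4!) = 10810800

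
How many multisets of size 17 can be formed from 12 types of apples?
C(17+12-1, 12-1) = C(28, 11) = 21474180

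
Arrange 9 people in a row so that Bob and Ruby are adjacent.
Treat as block: (9-1)! × 2! = 40320 × 2 = 80640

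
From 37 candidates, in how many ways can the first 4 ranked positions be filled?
P(37,4) = 37!/(37-4)! = 1585080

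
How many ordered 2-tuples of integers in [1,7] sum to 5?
Coefficient of x^5 in (x + x² + ... + x^7)^2. By inclusion-exclusion on dice exceeding 7: Σ_j (-1)^j C(2,j)·C(5-1-7j, 1) = C(2,0)·C(4,1) = 1·4 = 4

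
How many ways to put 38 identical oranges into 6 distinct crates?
C(38+6-1, 6-1) = C(43, 5) = 962598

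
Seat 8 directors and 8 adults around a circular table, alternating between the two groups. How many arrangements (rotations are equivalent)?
Fix one of the directors: (8-1)! ways for the remaining directors, × 8! ways for the adults = 5040 × 40320 = 203212800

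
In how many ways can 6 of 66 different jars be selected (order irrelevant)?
C(66,6) = 66!/(6!×60!) = 90858768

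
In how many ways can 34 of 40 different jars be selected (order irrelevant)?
C(40,34) = 40!/(34!×6!) = 3838380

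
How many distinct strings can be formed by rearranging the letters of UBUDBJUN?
8! / (1! × 2! × 3! × 1! × 1!) = 3360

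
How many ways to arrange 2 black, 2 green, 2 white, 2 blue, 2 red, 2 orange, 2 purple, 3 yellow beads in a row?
17! / (2! × 2! × 2! × 2! × 2! × 2! × 2! × 3!) = 463134672000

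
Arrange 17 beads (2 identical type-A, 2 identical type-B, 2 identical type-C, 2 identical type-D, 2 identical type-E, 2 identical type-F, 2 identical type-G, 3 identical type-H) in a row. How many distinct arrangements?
17! / (2! × 2! × 2! × 2! × 2! × 2! × 2! × 3!) = 463134672000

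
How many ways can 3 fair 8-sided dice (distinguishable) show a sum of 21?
Coefficient of x^21 in (x + x² + ... + x^8)^3. By inclusion-exclusion on dice exceeding 8: Σ_j (-1)^j C(3,j)·C(21-1-8j, 2) = C(3,0)·C(20,2) - C(3,1)·C(12,2) + C(3,2)·C(4,2) = 1·190 - 3·66 + 3·6 = 10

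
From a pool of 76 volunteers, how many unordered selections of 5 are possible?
C(76,5) = 76!/(5!×71!) = 18474840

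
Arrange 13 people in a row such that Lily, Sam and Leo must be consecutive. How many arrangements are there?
Treat the 3 as one block: (13-3+1)! × 3! = 39916800 × 6 = 239500800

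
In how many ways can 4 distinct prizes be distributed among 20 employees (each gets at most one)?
P(20,4) = 20!/(20-4)! = 116280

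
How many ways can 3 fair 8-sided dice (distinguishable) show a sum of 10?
Coefficient of x^10 in (x + x² + ... + x^8)^3. By inclusion-exclusion on dice exceeding 8: Σ_j (-1)^j C(3,j)·C(10-1-8j, 2) = C(3,0)·C(9,2) = 1·36 = 36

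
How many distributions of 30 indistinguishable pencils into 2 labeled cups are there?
C(30+2-1, 2-1) = C(31, 1) = 31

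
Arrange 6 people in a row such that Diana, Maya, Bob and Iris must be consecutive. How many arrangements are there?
Treat the 4 as one block: (6-4+1)! × 4! = 6 × 24 = 144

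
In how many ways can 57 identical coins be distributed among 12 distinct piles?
C(57+12-1, 12-1) = C(68, 11) = 1533058025824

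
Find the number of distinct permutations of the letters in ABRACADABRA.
11! / (5! × 2! × 2! × 1! × 1!) = 83160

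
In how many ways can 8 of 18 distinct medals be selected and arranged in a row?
P(18,8) = 18!/(18-8)! = 1764322560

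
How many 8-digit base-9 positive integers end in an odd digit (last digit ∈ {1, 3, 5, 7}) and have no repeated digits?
Last∈{1,3,5,7}. Last=0: 0. Last nonzero: 4×7×P(7,6) = 141120. Total = 141120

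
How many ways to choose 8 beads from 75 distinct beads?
C(75,8) = 75!/(8!×67!) = 16871053725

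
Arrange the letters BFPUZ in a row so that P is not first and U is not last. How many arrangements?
By inclusion-exclusion: 5! - 2×(5-1)! + (5-2)! = 120 - 48 + 6 = 78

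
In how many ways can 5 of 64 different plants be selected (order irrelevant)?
C(64,5) = 64!/(5!×59!) = 7624512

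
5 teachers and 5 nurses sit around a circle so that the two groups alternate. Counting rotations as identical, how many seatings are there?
Fix one of the teachers: (5-1)! ways for the remaining teachers, × 5! ways for the nurses = 24 × 120 = 2880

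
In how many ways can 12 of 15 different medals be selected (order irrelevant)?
C(15,12) = 15!/(12!×3!) = 455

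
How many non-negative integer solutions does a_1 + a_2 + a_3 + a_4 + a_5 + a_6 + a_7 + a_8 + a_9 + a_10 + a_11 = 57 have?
C(57+11-1, 11-1) = C(67, 10) = 247994680648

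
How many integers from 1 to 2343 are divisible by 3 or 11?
⌊2343/3⌋ + ⌊2343/11⌋ - ⌊2343/33⌋ = 781 + 213 - 71 = 923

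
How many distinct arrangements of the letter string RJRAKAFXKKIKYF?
14! / (2! × 2! × 1! × 2! × 1! × 1! × 1! × 4!) = 454053600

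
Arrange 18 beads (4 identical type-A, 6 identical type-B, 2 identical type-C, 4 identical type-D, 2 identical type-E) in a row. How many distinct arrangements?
18! / (4! × 6! × 2! × 4! × 2!) = 3859455600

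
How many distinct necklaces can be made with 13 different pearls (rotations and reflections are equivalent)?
(13-1)!/2 = 479001600/2 = 239500800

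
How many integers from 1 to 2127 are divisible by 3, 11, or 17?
⌊2127/3⌋+⌊2127/11⌋+⌊2127/17⌋ - ⌊2127/33⌋-⌊2127/51⌋-⌊2127/187⌋ + ⌊2127/561⌋ = 709+193+125 - 64-41-11 + 3 = 914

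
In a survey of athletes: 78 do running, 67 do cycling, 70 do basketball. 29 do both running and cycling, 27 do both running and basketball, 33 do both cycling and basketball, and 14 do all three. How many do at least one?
|A∪B∪C| = 78+67+70-29-27-33+14 = 140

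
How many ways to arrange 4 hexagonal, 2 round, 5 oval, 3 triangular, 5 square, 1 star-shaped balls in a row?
20! / (4! × 2! × 5! × 3! × 5! × 1!) = 586637251200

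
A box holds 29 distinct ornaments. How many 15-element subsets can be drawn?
C(29,15) = 29!/(15!×14!) = 77558760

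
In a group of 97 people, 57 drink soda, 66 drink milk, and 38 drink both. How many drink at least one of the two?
|A∪B| = |A| + |B| - |A∩B| = 57 + 66 - 38 = 85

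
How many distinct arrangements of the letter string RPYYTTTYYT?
10! / (1! × 4! × 1! × 4!) = 6300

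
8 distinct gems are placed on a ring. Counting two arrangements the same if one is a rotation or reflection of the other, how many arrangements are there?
(8-1)!/2 = 5040/2 = 2520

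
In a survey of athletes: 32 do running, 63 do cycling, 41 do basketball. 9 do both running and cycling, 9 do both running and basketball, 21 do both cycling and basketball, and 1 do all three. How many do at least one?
|A∪B∪C| = 32+63+41-9-9-21+1 = 98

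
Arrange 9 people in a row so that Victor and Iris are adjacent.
Treat as block: (9-1)! × 2! = 40320 × 2 = 80640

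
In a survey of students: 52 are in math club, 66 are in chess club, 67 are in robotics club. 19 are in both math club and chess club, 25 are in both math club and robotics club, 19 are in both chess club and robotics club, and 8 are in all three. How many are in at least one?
|A∪B∪C| = 52+66+67-19-25-19+8 = 130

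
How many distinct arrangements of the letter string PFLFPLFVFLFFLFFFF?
17! / (1! × 10! × 4! × 2!) = 2042040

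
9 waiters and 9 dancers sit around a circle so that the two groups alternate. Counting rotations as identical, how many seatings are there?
Fix one of the waiters: (9-1)! ways for the remaining waiters, × 9! ways for the dancers = 40320 × 362880 = 14631321600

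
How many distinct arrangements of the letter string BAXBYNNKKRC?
11! / (1! × 1! × 2! × 1! × 1! × 2! × 2! × 1!) = 4989600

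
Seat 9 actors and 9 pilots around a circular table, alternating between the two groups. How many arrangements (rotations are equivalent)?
Fix one of the actors: (9-1)! ways for the remaining actors, × 9! ways for the pilots = 40320 × 362880 = 14631321600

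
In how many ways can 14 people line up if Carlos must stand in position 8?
Fix one position: (14-1)! = 6227020800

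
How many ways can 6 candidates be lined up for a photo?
6! = 720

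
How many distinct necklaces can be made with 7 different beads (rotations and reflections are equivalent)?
(7-1)!/2 = 720/2 = 360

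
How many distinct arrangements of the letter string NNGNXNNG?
8! / (5! × 2! × 1!) = 168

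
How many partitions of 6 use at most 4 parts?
By conjugation, equals partitions of 6 into parts ≤ 4. Let r_j(i) = number of partitions of i into parts ≤ j, for i = 0..6. r_1(i) = 1 for all i; r_j(i) = r_{j-1}(i) + r_j(i-j). Rows j = 2..4: ≤2: 1 1 2 2 3 3 4; ≤3: 1 1 2 3 4 5 7; ≤4: 1 1 2 3 5 6 9. r_4(6) = 9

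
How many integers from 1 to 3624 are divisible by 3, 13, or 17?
⌊3624/3⌋+⌊3624/13⌋+⌊3624/17⌋ - ⌊3624/39⌋-⌊3624/51⌋-⌊3624/221⌋ + ⌊3624/663⌋ = 1208+278+213 - 92-71-16 + 5 = 1525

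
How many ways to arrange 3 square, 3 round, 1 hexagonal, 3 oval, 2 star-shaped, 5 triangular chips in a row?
17! / (3! × 3! × 1! × 3! × 2! × 5!) = 6861254400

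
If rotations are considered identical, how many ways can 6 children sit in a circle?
Circular: fix one position, arrange the rest. (6-1)! = 120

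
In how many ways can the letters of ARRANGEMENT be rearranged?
11! / (2! × 2! × 2! × 1! × 2! × 1! × 1!) = 2494800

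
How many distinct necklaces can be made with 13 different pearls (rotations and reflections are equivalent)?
(13-1)!/2 = 479001600/2 = 239500800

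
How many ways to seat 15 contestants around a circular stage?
Circular: fix one position, arrange the rest. (15-1)! = 87178291200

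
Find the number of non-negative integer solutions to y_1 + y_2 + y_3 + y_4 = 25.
C(25+4-1, 4-1) = C(28, 3) = 3276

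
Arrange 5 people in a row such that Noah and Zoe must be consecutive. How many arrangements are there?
Treat the 2 as one block: (5-2+1)! × 2! = 24 × 2 = 48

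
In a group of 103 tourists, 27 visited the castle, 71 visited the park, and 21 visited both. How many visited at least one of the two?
|A∪B| = |A| + |B| - |A∩B| = 27 + 71 - 21 = 77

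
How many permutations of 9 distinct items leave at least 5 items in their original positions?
Exactly j fixed points: C(9,j)·!(9-j); sum over j ≥ 5 (derangement numbers via !m = (m-1)·(!(m-1) + !(m-2)): !0..!4 = 1, 0, 1, 2, 9). Σ_{j=5}^{9} C(9,j)·!(9-j) = C(9,5)·!4 + C(9,6)·!3 + C(9,7)·!2 + C(9,8)·!1 + C(9,9)·!0 = 126·9 + 84·2 + 36·1 + 9·0 + 1·1 = 1339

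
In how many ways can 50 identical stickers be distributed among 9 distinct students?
C(50+9-1, 9-1) = C(58, 8) = 1916797311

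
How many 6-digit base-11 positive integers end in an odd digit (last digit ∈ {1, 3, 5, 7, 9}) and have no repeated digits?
Last∈{1,3,5,7,9}. Last=0: 0. Last nonzero: 5×9×P(9,4) = 136080. Total = 136080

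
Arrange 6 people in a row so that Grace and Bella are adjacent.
Treat as block: (6-1)! × 2! = 120 × 2 = 240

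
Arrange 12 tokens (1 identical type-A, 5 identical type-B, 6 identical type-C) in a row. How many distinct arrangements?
12! / (1! × 5! × 6!) = 5544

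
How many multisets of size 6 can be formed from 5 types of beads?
C(6+5-1, 5-1) = C(10, 4) = 210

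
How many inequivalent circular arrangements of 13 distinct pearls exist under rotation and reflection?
(13-1)!/2 = 479001600/2 = 239500800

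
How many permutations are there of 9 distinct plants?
9! = 362880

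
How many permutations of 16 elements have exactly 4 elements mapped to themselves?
Choose the 4 fixed points C(16,4) = 1820, derange the rest: !12 = Σ_{j=0}^{12} (-1)^j·12!/j! = 479001600 - 479001600 + 239500800 - 79833600 + 19958400 - 3991680 + 665280 - 95040 + 11880 - 1320 + 132 - 12 + 1 = 176214841. Product = 1820 × 176214841 = 320711010620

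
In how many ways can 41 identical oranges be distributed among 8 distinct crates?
C(41+8-1, 8-1) = C(48, 7) = 73629072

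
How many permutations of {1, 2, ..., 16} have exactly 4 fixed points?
Choose the 4 fixed points C(16,4) = 1820, derange the rest: !12 = Σ_{j=0}^{12} (-1)^j·12!/j! = 479001600 - 479001600 + 239500800 - 79833600 + 19958400 - 3991680 + 665280 - 95040 + 11880 - 1320 + 132 - 12 + 1 = 176214841. Product = 1820 × 176214841 = 320711010620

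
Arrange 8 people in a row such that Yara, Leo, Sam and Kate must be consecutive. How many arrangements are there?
Treat the 4 as one block: (8-4+1)! × 4! = 120 × 24 = 2880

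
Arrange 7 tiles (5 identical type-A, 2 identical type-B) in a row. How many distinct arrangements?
7! / (5! × 2!) = 21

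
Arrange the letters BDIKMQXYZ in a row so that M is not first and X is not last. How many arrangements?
By inclusion-exclusion: 9! - 2×(9-1)! + (9-2)! = 362880 - 80640 + 5040 = 287280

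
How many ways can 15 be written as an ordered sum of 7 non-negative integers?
C(15+7-1, 7-1) = C(21, 6) = 54264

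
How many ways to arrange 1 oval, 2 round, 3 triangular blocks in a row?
6! / (1! × 2! × 3!) = 60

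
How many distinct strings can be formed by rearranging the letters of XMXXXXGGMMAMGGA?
15! / (4! × 4! × 5! × 2!) = 9459450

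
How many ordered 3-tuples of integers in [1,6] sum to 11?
Coefficient of x^11 in (x + x² + ... + x^6)^3. By inclusion-exclusion on dice exceeding 6: Σ_j (-1)^j C(3,j)·C(11-1-6j, 2) = C(3,0)·C(10,2) - C(3,1)·C(4,2) = 1·45 - 3·6 = 27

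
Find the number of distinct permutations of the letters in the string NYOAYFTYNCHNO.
13! / (3! × 1! × 1! × 2! × 1! × 1! × 1! × 3!) = 86486400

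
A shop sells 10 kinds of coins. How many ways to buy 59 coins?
C(59+10-1, 10-1) = C(68, 9) = 49280065120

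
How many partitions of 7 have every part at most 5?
Let r_j(i) = number of partitions of i into parts ≤ j, for i = 0..7. r_1(i) = 1 for all i; r_j(i) = r_{j-1}(i) + r_j(i-j). Rows j = 2..5: ≤2: 1 1 2 2 3 3 4 4; ≤3: 1 1 2 3 4 5 7 8; ≤4: 1 1 2 3 5 6 9 11; ≤5: 1 1 2 3 5 7 10 13. r_5(7) = 13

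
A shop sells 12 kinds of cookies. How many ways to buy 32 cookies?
C(32+12-1, 12-1) = C(43, 11) = 5752004349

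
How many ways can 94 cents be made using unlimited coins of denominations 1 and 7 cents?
Coefficient of x^94 in 1/(1-x^1) · 1/(1-x^7). Use j coins of 7 for j = 0..⌊94/7⌋ = 13, the rest in 1s: 13 + 1 = 14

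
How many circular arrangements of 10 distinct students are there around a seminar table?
Circular: fix one position, arrange the rest. (10-1)! = 362880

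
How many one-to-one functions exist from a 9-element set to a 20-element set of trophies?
P(20,9) = 20!/(20-9)! = 60949324800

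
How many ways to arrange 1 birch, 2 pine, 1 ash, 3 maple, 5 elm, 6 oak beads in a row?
18! / (1! × 2! × 1! × 3! × 5! × 6!) = 6175128960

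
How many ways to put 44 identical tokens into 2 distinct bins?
C(44+2-1, 2-1) = C(45, 1) = 45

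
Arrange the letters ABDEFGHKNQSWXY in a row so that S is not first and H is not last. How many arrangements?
By inclusion-exclusion: 14! - 2×(14-1)! + (14-2)! = 87178291200 - 12454041600 + 479001600 = 75203251200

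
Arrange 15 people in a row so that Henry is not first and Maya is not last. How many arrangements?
By inclusion-exclusion: 15! - 2×(15-1)! + (15-2)! = 1307674368000 - 174356582400 + 6227020800 = 1139544806400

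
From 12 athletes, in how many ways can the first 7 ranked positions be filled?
P(12,7) = 12!/(12-7)! = 3991680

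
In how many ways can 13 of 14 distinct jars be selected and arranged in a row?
P(14,13) = 14!/(14-13)! = 87178291200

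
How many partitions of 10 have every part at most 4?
Let r_j(i) = number of partitions of i into parts ≤ j, for i = 0..10. r_1(i) = 1 for all i; r_j(i) = r_{j-1}(i) + r_j(i-j). Rows j = 2..4: ≤2: 1 1 2 2 3 3 4 4 5 5 6; ≤3: 1 1 2 3 4 5 7 8 10 12 14; ≤4: 1 1 2 3 5 6 9 11 15 18 23. r_4(10) = 23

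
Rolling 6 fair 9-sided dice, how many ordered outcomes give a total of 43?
Coefficient of x^43 in (x + x² + ... + x^9)^6. By inclusion-exclusion on dice exceeding 9: Σ_j (-1)^j C(6,j)·C(43-1-9j, 5) = C(6,0)·C(42,5) - C(6,1)·C(33,5) + C(6,2)·C(24,5) - C(6,3)·C(15,5) + C(6,4)·C(6,5) = 1·850668 - 6·237336 + 15·42504 - 20·3003 + 15·6 = 4242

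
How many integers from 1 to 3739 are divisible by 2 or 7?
⌊3739/2⌋ + ⌊3739/7⌋ - ⌊3739/14⌋ = 1869 + 534 - 267 = 2136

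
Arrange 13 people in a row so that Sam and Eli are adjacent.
Treat as block: (13-1)! × 2! = 479001600 × 2 = 958003200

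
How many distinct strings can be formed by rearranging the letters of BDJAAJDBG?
9! / (2! × 1! × 2! × 2! × 2!) = 22680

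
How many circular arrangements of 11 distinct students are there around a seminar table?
Circular: fix one position, arrange the rest. (11-1)! = 3628800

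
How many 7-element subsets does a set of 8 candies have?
C(8,7) = 8!/(7!×1!) = 8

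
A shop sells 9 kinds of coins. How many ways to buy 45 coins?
C(45+9-1, 9-1) = C(53, 8) = 886322710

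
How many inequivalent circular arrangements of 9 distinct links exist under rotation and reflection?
(9-1)!/2 = 40320/2 = 20160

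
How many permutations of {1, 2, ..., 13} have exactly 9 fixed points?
Choose the 9 fixed points C(13,9) = 715, derange the rest: !4 = Σ_{j=0}^{4} (-1)^j·4!/j! = 24 - 24 + 12 - 4 + 1 = 9. Product = 715 × 9 = 6435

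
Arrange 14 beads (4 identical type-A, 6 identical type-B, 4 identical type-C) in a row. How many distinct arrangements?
14! / (4! × 6! × 4!) = 210210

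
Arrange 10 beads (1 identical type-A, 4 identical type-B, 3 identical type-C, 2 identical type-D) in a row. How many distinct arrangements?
10! / (1! × 4! × 3! × 2!) = 12600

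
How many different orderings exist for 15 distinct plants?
15! = 1307674368000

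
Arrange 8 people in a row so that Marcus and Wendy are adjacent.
Treat as block: (8-1)! × 2! = 5040 × 2 = 10080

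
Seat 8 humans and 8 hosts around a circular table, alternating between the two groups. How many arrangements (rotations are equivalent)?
Fix one of the humans: (8-1)! ways for the remaining humans, × 8! ways for the hosts = 5040 × 40320 = 203212800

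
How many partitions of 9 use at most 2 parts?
By conjugation, equals partitions of 9 into parts ≤ 2. Let r_j(i) = number of partitions of i into parts ≤ j, for i = 0..9. r_1(i) = 1 for all i; r_j(i) = r_{j-1}(i) + r_j(i-j). Rows j = 2..2: ≤2: 1 1 2 2 3 3 4 4 5 5. r_2(9) = 5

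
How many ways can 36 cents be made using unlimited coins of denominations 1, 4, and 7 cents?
Coefficient of x^36 in 1/(1-x^1) · 1/(1-x^4) · 1/(1-x^7). Case on j = number of 7-cent coins (j = 0..5); remainder r = 36 - 7j is made from {1,4} in ⌊r/4⌋+1 ways. r = 36, 29, 22, 15, 8, 1 → 10 + 8 + 6 + 4 + 3 + 1 = 32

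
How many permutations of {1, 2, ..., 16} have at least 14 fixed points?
Exactly j fixed points: C(16,j)·!(16-j); sum over j ≥ 14 (derangement numbers via !m = (m-1)·(!(m-1) + !(m-2)): !0..!2 = 1, 0, 1). Σ_{j=14}^{16} C(16,j)·!(16-j) = C(16,14)·!2 + C(16,15)·!1 + C(16,16)·!0 = 120·1 + 16·0 + 1·1 = 121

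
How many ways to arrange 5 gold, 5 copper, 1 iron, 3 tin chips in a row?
14! / (5! × 5! × 1! × 3!) = 1009008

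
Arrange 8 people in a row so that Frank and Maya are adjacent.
Treat as block: (8-1)! × 2! = 5040 × 2 = 10080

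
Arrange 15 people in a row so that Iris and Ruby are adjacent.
Treat as block: (15-1)! × 2! = 87178291200 × 2 = 174356582400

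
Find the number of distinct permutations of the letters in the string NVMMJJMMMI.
10! / (1! × 1! × 5! × 1! × 2!) = 15120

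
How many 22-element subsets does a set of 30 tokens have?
C(30,22) = 30!/(22!×8!) = 5852925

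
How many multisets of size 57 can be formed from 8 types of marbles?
C(57+8-1, 8-1) = C(64, 7) = 621216192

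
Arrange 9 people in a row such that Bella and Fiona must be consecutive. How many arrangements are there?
Treat the 2 as one block: (9-2+1)! × 2! = 40320 × 2 = 80640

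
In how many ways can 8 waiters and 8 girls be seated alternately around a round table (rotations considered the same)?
Fix one of the waiters: (8-1)! ways for the remaining waiters, × 8! ways for the girls = 5040 × 40320 = 203212800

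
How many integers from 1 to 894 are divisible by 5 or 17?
⌊894/5⌋ + ⌊894/17⌋ - ⌊894/85⌋ = 178 + 52 - 10 = 220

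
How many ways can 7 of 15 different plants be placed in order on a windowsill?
P(15,7) = 15!/(15-7)! = 32432400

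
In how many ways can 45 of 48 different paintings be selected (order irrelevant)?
C(48,45) = 48!/(45!×3!) = 17296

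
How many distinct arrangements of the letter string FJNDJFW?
7! / (1! × 2! × 1! × 1! × 2!) = 1260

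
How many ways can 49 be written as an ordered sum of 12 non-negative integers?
C(49+12-1, 12-1) = C(60, 11) = 342700125300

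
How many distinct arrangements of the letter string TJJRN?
5! / (1! × 2! × 1! × 1!) = 60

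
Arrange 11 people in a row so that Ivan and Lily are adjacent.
Treat as block: (11-1)! × 2! = 3628800 × 2 = 7257600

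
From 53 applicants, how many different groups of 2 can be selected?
C(53,2) = 53!/(2!×51!) = 1378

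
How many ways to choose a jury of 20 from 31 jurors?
C(31,20) = 31!/(20!×11!) = 84672315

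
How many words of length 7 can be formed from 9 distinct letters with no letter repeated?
P(9,7) = 9!/(9-7)! = 181440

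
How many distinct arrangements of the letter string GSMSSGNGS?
9! / (1! × 3! × 1! × 4!) = 2520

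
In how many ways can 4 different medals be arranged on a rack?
4! = 24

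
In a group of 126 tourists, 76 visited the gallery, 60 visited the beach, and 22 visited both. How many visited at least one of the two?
|A∪B| = |A| + |B| - |A∩B| = 76 + 60 - 22 = 114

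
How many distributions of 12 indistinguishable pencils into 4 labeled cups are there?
C(12+4-1, 4-1) = C(15, 3) = 455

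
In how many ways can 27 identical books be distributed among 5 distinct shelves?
C(27+5-1, 5-1) = C(31, 4) = 31465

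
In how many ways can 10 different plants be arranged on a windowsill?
10! = 3628800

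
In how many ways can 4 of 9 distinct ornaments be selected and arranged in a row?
P(9,4) = 9!/(9-4)! = 3024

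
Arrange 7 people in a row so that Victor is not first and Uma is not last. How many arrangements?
By inclusion-exclusion: 7! - 2×(7-1)! + (7-2)! = 5040 - 1440 + 120 = 3720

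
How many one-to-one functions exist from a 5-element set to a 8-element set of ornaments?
P(8,5) = 8!/(8-5)! = 6720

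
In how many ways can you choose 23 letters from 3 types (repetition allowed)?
C(23+3-1, 3-1) = C(25, 2) = 300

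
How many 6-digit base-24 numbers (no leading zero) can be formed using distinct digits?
First digit: 23 choices (nonzero). Then descending: 23 × 23 × 22 × 21 × 20 × 19 = 92871240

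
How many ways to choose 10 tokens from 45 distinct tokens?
C(45,10) = 45!/(10!×35!) = 3190187286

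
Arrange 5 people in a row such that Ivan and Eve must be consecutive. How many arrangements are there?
Treat the 2 as one block: (5-2+1)! × 2! = 24 × 2 = 48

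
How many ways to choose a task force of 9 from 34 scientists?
C(34,9) = 34!/(9!×25!) = 52451256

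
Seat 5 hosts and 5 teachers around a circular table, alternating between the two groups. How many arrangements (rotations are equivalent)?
Fix one of the hosts: (5-1)! ways for the remaining hosts, × 5! ways for the teachers = 24 × 120 = 2880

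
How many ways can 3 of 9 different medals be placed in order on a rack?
P(9,3) = 9!/(9-3)! = 504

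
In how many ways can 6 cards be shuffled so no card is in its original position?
!6 = Σ_{j=0}^{6} (-1)^j·6!/j! = 720 - 720 + 360 - 120 + 30 - 6 + 1 = 265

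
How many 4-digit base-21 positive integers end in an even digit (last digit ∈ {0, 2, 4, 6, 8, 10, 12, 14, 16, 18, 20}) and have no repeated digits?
Last∈{0,2,4,6,8,10,12,14,16,18,20}. Last=0: 6840. Last nonzero: 10×19×P(19,2) = 64980. Total = 71820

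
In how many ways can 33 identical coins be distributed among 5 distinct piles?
C(33+5-1, 5-1) = C(37, 4) = 66045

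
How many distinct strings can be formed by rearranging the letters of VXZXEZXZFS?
10! / (1! × 1! × 3! × 1! × 3! × 1!) = 100800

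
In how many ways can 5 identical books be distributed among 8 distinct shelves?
C(5+8-1, 8-1) = C(12, 7) = 792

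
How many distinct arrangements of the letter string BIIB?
4! / (2! × 2!) = 6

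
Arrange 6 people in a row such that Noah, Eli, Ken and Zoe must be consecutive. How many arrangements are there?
Treat the 4 as one block: (6-4+1)! × 4! = 6 × 24 = 144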